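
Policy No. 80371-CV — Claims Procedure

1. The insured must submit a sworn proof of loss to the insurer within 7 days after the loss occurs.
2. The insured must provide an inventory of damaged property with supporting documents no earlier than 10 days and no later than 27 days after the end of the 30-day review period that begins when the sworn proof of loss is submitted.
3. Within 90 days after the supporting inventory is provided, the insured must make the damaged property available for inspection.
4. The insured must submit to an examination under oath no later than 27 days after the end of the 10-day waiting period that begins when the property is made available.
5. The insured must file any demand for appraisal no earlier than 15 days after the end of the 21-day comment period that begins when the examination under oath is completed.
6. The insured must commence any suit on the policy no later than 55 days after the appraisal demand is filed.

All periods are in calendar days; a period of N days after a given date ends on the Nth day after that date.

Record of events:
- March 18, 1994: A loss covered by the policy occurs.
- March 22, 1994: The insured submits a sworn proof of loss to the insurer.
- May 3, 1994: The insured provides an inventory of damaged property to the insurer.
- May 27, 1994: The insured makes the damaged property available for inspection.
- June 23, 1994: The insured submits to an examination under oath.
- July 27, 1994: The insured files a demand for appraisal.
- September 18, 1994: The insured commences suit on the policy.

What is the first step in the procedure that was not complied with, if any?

Step 5

(1) due by March 18, 1994 + 7 days = March 25, 1994; done March 22, 1994 — timely.
(2) the permitted window runs from April 21, 1994 + 10 = May 1, 1994 to April 21, 1994 + 27 = May 18, 1994; done May 3, 1994 — within the window.
(3) due by May 3, 1994 + 90 days = August 1, 1994; done May 27, 1994 — timely.
(4) due by June 6, 1994 + 27 days = July 3, 1994; completed June 23, 1994, before the deadline.
(5) permitted from July 14, 1994 + 15 days = July 29, 1994 onward; acted on July 27, 1994, 2 days prematurely.
Later steps need not be reached.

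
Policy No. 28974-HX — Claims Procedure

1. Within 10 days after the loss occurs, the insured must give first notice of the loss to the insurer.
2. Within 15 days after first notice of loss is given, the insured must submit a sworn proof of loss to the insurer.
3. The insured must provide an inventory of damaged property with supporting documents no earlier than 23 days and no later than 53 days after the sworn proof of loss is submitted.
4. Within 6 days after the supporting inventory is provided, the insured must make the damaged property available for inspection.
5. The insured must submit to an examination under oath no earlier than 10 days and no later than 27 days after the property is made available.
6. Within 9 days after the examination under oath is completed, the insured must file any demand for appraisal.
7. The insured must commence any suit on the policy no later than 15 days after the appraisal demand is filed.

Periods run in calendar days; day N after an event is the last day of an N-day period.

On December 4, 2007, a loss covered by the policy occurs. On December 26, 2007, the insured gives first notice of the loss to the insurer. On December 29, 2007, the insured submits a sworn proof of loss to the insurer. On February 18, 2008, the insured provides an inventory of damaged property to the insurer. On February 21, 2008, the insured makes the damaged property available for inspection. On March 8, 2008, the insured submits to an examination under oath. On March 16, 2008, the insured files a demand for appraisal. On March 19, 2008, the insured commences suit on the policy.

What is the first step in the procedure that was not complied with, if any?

Step 1 — counting 10 days from December 4, 2007 (when the loss occurs) gives a deadline of December 14, 2007; December 26, 2007 misses that deadline by 12 days.
No need to go further; step 1 was not satisfied.

Step 1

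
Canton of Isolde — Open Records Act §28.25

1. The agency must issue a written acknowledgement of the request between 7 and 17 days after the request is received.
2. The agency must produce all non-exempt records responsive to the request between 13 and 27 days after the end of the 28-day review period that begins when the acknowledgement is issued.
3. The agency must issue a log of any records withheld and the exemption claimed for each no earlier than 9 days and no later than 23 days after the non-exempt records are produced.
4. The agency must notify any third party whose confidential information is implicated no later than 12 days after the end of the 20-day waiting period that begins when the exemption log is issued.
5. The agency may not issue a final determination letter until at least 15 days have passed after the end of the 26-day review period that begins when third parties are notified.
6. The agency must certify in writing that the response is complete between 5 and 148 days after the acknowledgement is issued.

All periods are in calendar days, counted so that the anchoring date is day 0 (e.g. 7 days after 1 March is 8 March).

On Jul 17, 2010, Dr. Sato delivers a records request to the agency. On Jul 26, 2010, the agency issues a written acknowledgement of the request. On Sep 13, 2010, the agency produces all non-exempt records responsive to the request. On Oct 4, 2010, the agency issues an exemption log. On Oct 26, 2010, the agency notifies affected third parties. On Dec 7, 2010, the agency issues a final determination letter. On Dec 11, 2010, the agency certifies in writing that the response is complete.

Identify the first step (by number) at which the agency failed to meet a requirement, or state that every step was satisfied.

None — every step was satisfied

(1) the permitted window runs from Jul 17, 2010 + 7 = Jul 24, 2010 to Jul 17, 2010 + 17 = Aug 3, 2010; Jul 26, 2010 falls inside that range.
(2) the permitted window runs from Aug 23, 2010 + 13 = Sep 5, 2010 to Aug 23, 2010 + 27 = Sep 19, 2010; Sep 13, 2010 falls inside that range.
(3) the permitted window runs from Sep 13, 2010 + 9 = Sep 22, 2010 to Sep 13, 2010 + 23 = Oct 6, 2010; done Oct 4, 2010 — within the window.
(4) due by Oct 24, 2010 + 12 days = Nov 5, 2010; Oct 26, 2010 is within that limit.
(5) permitted from Nov 21, 2010 + 15 days = Dec 6, 2010 onward; done Dec 7, 2010 — permitted.
(6) the permitted window runs from Jul 26, 2010 + 5 = Jul 31, 2010 to Jul 26, 2010 + 148 = Dec 21, 2010; Dec 11, 2010 falls inside that range.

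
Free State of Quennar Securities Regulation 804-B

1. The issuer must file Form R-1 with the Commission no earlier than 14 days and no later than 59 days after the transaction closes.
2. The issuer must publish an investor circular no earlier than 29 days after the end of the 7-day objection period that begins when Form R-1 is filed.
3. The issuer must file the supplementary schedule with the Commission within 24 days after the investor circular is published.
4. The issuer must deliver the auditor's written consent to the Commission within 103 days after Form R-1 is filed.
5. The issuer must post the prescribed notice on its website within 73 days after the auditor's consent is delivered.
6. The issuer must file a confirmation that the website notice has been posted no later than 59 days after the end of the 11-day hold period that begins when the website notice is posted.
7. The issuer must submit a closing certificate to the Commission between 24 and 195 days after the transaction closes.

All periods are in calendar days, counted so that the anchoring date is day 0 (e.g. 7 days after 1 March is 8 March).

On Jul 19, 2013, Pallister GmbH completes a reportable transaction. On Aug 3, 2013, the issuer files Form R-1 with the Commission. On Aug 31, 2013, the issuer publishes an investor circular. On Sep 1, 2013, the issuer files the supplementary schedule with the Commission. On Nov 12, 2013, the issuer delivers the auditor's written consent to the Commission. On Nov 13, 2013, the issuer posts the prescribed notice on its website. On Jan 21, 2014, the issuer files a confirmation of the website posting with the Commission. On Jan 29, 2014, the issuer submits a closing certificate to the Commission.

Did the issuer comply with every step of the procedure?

No

Step 1: the window is 14–59 days after Jul 19, 2013 (when the transaction closes), so Aug 2, 2013 through Sep 16, 2013; Aug 3, 2013 falls inside that range.
Step 2: the earliest permitted date is 29 days after Aug 10, 2013 (end of the 7-day objection period, which began when Form R-1 is filed on Aug 3, 2013), i.e. Sep 8, 2013; acted on Aug 31, 2013, 8 days prematurely.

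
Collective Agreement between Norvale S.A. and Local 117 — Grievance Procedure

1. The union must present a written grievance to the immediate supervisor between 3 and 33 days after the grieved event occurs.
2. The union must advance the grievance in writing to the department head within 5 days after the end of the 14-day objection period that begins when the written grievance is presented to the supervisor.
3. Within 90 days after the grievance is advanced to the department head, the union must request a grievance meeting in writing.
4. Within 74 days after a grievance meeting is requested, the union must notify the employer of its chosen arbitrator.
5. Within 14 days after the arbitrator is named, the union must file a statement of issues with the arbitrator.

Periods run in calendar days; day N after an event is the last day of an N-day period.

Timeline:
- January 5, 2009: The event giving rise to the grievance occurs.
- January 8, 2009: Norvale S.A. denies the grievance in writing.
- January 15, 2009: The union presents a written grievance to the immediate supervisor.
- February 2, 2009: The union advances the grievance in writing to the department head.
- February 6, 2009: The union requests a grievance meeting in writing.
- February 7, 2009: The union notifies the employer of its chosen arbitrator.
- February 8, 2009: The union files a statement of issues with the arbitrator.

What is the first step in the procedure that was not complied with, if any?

None — every step was satisfied

Step 1: the window is 3–33 days after January 5, 2009 (when the grieved event occurs), so January 8, 2009 through February 7, 2009; done January 15, 2009 — within the window.
Step 2: 5 days after January 29, 2009 (end of the 14-day objection period, which began when the written grievance is presented to the supervisor on January 15, 2009) is February 3, 2009; completed February 2, 2009, before the deadline.
Step 3: 90 days after February 2, 2009 (when the grievance is advanced to the department head) is May 3, 2009; February 6, 2009 is within that limit.
Step 4: 74 days after February 6, 2009 (when a grievance meeting is requested) is April 21, 2009; completed February 7, 2009, before the deadline.
Step 5: 14 days after February 7, 2009 (when the arbitrator is named) is February 21, 2009; done February 8, 2009 — timely.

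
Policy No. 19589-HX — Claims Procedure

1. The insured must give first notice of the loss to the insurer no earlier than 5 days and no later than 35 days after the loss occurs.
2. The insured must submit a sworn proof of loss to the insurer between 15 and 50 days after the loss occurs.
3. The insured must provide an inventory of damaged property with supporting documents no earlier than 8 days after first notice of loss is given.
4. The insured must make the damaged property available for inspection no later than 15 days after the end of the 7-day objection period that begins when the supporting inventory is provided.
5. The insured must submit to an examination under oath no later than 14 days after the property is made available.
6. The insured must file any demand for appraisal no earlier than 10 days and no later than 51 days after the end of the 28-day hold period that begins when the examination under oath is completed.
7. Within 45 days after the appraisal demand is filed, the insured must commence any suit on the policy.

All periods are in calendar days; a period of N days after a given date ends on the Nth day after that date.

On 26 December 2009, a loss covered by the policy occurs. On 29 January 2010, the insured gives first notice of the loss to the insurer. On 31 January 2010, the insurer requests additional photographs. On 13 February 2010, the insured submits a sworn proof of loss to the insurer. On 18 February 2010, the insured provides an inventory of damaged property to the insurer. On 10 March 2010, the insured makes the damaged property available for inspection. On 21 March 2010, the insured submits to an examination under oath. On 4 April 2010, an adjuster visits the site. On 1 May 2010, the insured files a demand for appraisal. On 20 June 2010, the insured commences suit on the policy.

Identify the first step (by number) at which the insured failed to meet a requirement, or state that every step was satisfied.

Step 1 — 5 and 35 days from 26 December 2009 (when the loss occurs) are 31 December 2009 and 30 January 2010 respectively; 29 January 2010 falls inside that range.
Step 2 — 15 and 50 days from 26 December 2009 (when the loss occurs) are 10 January 2010 and 14 February 2010 respectively; done 13 February 2010, which is between those dates.
Step 3 — must wait 8 days from 29 January 2010 (when first notice of loss is given), so not before 6 February 2010; done 18 February 2010, after the minimum wait.
Step 4 — counting 15 days from 25 February 2010 (end of the 7-day objection period, which began when the supporting inventory is provided on 18 February 2010) gives a deadline of 12 March 2010; 10 March 2010 is within that limit.
Step 5 — counting 14 days from 10 March 2010 (when the property is made available) gives a deadline of 24 March 2010; 21 March 2010 is within that limit.
Step 6 — 10 and 51 days from 18 April 2010 (end of the 28-day hold period, which began when the examination under oath is completed on 21 March 2010) are 28 April 2010 and 8 June 2010 respectively; 1 May 2010 falls inside that range.
Step 7 — counting 45 days from 1 May 2010 (when the appraisal demand is filed) gives a deadline of 15 June 2010; done 20 June 2010 — 5 days late.
Later steps need not be reached.

Step 7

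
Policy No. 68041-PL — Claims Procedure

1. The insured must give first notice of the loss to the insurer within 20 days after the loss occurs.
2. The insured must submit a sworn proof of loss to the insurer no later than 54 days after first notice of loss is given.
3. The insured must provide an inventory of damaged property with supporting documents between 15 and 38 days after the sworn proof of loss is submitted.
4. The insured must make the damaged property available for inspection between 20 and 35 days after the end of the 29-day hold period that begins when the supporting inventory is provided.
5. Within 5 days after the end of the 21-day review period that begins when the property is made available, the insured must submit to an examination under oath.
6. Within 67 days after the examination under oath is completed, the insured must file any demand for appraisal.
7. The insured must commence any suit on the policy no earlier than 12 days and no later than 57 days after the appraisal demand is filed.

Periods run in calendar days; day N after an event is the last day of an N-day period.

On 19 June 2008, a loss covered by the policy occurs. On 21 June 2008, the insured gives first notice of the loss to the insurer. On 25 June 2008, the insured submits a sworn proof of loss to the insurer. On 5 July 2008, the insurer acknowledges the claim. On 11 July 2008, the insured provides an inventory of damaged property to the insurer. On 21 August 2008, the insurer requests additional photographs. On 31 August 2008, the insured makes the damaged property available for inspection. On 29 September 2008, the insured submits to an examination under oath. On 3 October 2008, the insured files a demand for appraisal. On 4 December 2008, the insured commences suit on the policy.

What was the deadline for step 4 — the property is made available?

13 September 2008

The supporting inventory is provided on 11 July 2008; the 29-day hold period therefore ends 9 August 2008, and step 4 runs from that date. The window is 20–35 days after 9 August 2008; it closes on 13 September 2008.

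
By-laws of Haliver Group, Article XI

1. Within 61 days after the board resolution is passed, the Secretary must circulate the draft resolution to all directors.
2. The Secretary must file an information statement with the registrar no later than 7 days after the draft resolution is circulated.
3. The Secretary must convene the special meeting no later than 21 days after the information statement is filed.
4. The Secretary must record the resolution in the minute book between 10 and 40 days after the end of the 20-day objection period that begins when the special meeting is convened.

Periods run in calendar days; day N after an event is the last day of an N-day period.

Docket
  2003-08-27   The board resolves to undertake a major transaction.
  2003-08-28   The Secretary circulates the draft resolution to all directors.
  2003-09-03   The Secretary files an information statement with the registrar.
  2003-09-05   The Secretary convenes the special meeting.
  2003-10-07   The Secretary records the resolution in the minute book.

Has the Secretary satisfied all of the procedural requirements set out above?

Step 1 — counting 61 days from 2003-08-27 (when the board resolution is passed) gives a deadline of 2003-10-27; completed 2003-08-28, before the deadline.
Step 2 — counting 7 days from 2003-08-28 (when the draft resolution is circulated) gives a deadline of 2003-09-04; completed 2003-09-03, before the deadline.
Step 3 — counting 21 days from 2003-09-03 (when the information statement is filed) gives a deadline of 2003-09-24; completed 2003-09-05, before the deadline.
Step 4 — 10 and 40 days from 2003-09-25 (end of the 20-day objection period, which began when the special meeting is convened on 2003-09-05) are 2003-10-05 and 2003-11-04 respectively; done 2003-10-07, which is between those dates.

Yes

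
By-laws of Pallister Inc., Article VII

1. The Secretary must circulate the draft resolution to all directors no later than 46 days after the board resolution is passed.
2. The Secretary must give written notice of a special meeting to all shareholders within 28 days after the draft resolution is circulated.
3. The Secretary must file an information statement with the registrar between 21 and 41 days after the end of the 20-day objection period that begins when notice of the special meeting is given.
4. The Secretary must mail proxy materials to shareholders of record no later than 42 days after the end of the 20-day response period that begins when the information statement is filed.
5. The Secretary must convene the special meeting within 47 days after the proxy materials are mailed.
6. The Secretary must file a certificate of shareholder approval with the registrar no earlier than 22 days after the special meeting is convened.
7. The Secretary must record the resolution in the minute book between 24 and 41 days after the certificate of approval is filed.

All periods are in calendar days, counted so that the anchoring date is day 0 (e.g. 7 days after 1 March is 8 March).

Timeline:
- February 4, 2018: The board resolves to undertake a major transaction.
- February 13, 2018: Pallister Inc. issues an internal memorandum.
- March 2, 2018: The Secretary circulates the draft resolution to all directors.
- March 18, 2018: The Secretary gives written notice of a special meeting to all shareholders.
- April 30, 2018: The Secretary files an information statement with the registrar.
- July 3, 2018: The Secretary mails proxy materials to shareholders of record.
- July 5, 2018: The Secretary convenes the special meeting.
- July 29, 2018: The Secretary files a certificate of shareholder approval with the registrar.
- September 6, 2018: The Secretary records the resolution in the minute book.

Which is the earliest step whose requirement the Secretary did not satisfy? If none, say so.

Step 1: 46 days after February 4, 2018 (when the board resolution is passed) is March 22, 2018; March 2, 2018 is within that limit.
Step 2: 28 days after March 2, 2018 (when the draft resolution is circulated) is March 30, 2018; done March 18, 2018 — timely.
Step 3: the window is 21–41 days after April 7, 2018 (end of the 20-day objection period, which began when notice of the special meeting is given on March 18, 2018), so April 28, 2018 through May 18, 2018; done April 30, 2018, which is between those dates.
Step 4: 42 days after May 20, 2018 (end of the 20-day response period, which began when the information statement is filed on April 30, 2018) is July 1, 2018; not done until July 3, 2018, 2 days after the deadline.

Step 4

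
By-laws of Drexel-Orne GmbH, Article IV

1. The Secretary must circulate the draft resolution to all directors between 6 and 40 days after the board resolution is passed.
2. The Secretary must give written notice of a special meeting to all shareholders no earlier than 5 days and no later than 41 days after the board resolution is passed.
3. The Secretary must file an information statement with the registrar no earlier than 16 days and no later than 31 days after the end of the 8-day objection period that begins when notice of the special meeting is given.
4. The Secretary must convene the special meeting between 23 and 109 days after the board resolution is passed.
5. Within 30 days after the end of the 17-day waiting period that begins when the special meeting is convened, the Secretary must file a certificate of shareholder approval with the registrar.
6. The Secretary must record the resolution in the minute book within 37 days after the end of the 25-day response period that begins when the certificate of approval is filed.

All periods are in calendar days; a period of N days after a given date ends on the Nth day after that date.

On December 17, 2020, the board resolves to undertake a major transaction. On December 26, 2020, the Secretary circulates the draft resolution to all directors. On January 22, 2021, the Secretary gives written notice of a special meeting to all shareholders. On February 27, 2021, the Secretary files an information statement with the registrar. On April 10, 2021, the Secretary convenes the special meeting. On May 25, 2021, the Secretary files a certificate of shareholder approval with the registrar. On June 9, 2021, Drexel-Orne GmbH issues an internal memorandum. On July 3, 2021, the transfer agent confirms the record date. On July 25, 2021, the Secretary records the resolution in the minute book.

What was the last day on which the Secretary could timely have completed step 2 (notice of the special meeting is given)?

January 27, 2021

Step 2 runs from December 17, 2020, when the board resolution is passed. The window is 5–41 days after December 17, 2020; it closes on January 27, 2021.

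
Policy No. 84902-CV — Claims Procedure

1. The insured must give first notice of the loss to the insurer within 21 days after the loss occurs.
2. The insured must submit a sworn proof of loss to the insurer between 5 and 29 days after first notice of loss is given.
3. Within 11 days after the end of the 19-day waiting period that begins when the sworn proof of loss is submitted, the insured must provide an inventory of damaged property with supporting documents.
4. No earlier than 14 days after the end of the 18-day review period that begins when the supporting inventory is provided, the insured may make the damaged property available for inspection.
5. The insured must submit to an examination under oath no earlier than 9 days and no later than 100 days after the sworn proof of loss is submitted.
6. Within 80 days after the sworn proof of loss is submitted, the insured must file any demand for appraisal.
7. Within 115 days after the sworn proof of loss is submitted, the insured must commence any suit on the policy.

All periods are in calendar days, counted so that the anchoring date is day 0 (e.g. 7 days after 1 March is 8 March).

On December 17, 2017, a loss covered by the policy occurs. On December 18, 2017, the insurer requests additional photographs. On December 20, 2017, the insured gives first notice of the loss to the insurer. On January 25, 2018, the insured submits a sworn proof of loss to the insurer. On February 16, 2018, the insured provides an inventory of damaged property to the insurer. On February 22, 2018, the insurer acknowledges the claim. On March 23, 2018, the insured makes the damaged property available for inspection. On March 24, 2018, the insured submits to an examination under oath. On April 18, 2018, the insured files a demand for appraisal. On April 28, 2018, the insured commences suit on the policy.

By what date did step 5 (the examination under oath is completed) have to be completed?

May 5, 2018

Step 5 runs from January 25, 2018, when the sworn proof of loss is submitted. The window is 9–100 days after January 25, 2018; it closes on May 5, 2018.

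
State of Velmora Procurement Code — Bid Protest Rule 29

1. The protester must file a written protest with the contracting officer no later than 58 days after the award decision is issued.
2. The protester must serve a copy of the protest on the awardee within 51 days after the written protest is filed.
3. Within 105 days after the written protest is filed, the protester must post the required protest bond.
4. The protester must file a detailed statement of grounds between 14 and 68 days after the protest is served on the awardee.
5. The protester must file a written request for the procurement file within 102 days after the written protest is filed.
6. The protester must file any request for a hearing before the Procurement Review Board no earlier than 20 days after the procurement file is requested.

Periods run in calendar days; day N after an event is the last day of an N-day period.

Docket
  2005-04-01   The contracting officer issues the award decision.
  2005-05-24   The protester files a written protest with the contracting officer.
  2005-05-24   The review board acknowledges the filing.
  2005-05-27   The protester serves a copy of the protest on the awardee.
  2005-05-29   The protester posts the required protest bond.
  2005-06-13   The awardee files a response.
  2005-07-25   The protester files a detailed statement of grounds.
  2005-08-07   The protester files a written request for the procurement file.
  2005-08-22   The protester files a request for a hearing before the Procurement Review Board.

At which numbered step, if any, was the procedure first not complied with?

Step 6

Step 1: 58 days after 2005-04-01 (when the award decision is issued) is 2005-05-29; done 2005-05-24 — timely.
Step 2: 51 days after 2005-05-24 (when the written protest is filed) is 2005-07-14; 2005-05-27 is within that limit.
Step 3: 105 days after 2005-05-24 (when the written protest is filed) is 2005-09-06; 2005-05-29 is within that limit.
Step 4: the window is 14–68 days after 2005-05-27 (when the protest is served on the awardee), so 2005-06-10 through 2005-08-03; done 2005-07-25 — within the window.
Step 5: 102 days after 2005-05-24 (when the written protest is filed) is 2005-09-03; 2005-08-07 is within that limit.
Step 6: the earliest permitted date is 20 days after 2005-08-07 (when the procurement file is requested), i.e. 2005-08-27; done 2005-08-22 — 5 days too early.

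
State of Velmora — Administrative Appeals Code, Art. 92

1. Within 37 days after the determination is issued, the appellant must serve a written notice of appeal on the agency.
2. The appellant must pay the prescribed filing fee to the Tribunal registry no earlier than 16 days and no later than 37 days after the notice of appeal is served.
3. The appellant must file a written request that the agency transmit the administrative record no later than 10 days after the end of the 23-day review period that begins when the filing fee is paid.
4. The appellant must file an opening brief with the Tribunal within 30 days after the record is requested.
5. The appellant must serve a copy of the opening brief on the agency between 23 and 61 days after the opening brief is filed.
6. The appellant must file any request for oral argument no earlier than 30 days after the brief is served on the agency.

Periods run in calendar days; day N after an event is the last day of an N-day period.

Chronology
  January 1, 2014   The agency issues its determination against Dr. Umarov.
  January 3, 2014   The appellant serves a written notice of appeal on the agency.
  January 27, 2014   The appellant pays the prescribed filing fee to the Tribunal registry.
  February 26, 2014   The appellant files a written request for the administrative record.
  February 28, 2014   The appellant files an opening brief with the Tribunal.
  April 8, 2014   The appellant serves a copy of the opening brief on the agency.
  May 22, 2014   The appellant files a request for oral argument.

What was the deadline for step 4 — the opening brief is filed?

March 28, 2014

Step 4 runs from February 26, 2014, when the record is requested. 30 days after February 26, 2014 is March 28, 2014.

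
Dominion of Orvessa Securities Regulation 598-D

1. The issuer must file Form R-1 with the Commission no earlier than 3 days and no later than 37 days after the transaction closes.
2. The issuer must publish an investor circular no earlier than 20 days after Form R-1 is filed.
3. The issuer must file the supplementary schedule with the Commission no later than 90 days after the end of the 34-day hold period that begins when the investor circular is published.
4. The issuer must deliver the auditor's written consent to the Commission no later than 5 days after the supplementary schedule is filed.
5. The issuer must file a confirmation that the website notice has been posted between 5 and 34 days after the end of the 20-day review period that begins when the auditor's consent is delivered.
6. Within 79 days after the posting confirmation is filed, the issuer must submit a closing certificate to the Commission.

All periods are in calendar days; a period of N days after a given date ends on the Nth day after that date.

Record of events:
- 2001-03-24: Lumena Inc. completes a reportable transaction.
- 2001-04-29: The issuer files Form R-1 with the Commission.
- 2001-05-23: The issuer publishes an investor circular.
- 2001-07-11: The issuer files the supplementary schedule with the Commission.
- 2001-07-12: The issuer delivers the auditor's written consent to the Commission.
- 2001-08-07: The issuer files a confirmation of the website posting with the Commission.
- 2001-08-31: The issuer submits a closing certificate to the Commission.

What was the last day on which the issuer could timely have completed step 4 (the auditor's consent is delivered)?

2001-07-16

Step 4 runs from 2001-07-11, when the supplementary schedule is filed. 5 days after 2001-07-11 is 2001-07-16.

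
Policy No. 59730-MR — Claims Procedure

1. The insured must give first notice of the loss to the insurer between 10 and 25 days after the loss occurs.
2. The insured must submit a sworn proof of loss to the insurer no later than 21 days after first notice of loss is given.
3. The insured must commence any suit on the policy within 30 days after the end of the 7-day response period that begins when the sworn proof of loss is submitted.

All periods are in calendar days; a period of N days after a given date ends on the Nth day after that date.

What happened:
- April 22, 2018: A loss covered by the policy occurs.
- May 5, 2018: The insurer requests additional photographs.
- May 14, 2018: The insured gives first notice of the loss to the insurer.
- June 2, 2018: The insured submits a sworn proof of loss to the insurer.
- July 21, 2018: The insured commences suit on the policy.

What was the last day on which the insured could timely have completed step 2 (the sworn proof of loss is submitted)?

June 4, 2018

Step 2 runs from May 14, 2018, when first notice of loss is given. 21 days after May 14, 2018 is June 4, 2018.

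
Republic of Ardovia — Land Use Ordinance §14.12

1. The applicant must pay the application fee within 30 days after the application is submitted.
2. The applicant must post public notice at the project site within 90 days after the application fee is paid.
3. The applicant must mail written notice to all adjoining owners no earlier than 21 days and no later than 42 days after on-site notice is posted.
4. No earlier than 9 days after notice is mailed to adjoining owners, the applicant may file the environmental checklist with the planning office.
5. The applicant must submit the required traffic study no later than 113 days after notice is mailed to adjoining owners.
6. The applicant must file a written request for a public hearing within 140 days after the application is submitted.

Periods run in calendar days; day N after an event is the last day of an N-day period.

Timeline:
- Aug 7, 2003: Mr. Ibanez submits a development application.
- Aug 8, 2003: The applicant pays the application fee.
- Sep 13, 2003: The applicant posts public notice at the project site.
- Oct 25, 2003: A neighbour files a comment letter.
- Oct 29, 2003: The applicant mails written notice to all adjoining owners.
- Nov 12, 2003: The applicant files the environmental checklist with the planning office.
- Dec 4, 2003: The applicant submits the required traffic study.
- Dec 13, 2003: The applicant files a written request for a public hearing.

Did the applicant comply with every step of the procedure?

No

Step 1 — counting 30 days from Aug 7, 2003 (when the application is submitted) gives a deadline of Sep 6, 2003; Aug 8, 2003 is within that limit.
Step 2 — counting 90 days from Aug 8, 2003 (when the application fee is paid) gives a deadline of Nov 6, 2003; Sep 13, 2003 is within that limit.
Step 3 — 21 and 42 days from Sep 13, 2003 (when on-site notice is posted) are Oct 4, 2003 and Oct 25, 2003 respectively; Oct 29, 2003 is 4 days past the end of the window.
Later steps need not be reached.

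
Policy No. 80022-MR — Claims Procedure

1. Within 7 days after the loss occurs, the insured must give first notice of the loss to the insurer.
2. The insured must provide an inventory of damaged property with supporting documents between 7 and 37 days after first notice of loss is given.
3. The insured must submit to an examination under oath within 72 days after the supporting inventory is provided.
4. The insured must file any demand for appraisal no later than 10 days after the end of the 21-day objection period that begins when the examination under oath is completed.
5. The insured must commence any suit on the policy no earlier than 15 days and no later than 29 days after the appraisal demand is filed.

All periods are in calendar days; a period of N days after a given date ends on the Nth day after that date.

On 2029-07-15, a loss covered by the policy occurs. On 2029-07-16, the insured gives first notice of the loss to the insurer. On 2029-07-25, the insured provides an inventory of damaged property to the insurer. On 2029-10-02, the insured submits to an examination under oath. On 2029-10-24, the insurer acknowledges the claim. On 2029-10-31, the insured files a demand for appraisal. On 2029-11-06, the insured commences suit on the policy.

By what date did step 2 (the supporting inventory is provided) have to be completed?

Step 2 runs from 2029-07-16, when first notice of loss is given. The window is 7–37 days after 2029-07-16; it closes on 2029-08-22.

2029-08-22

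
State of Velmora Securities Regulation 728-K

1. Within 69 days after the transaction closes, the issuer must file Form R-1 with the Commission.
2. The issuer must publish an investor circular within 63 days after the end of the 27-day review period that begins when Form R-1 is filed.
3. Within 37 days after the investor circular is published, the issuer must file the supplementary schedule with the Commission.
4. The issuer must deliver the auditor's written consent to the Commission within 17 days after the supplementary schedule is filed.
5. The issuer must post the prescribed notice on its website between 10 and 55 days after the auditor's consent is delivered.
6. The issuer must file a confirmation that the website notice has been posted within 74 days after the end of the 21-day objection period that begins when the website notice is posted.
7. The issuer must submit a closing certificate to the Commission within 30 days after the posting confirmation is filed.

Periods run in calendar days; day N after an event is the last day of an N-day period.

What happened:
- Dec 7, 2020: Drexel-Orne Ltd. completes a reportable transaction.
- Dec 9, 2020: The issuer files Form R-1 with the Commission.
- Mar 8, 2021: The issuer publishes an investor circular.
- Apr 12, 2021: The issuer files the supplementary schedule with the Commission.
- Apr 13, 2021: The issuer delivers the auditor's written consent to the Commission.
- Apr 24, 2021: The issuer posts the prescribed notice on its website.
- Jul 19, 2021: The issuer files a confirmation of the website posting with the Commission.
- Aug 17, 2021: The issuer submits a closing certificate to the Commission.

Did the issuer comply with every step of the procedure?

Step 1: 69 days after Dec 7, 2020 (when the transaction closes) is Feb 14, 2021; done Dec 9, 2020 — timely.
Step 2: 63 days after Jan 5, 2021 (end of the 27-day review period, which began when Form R-1 is filed on Dec 9, 2020) is Mar 9, 2021; Mar 8, 2021 is within that limit.
Step 3: 37 days after Mar 8, 2021 (when the investor circular is published) is Apr 14, 2021; done Apr 12, 2021 — timely.
Step 4: 17 days after Apr 12, 2021 (when the supplementary schedule is filed) is Apr 29, 2021; Apr 13, 2021 is within that limit.
Step 5: the window is 10–55 days after Apr 13, 2021 (when the auditor's consent is delivered), so Apr 23, 2021 through Jun 7, 2021; done Apr 24, 2021 — within the window.
Step 6: 74 days after May 15, 2021 (end of the 21-day objection period, which began when the website notice is posted on Apr 24, 2021) is Jul 28, 2021; completed Jul 19, 2021, before the deadline.
Step 7: 30 days after Jul 19, 2021 (when the posting confirmation is filed) is Aug 18, 2021; Aug 17, 2021 is within that limit.

Yes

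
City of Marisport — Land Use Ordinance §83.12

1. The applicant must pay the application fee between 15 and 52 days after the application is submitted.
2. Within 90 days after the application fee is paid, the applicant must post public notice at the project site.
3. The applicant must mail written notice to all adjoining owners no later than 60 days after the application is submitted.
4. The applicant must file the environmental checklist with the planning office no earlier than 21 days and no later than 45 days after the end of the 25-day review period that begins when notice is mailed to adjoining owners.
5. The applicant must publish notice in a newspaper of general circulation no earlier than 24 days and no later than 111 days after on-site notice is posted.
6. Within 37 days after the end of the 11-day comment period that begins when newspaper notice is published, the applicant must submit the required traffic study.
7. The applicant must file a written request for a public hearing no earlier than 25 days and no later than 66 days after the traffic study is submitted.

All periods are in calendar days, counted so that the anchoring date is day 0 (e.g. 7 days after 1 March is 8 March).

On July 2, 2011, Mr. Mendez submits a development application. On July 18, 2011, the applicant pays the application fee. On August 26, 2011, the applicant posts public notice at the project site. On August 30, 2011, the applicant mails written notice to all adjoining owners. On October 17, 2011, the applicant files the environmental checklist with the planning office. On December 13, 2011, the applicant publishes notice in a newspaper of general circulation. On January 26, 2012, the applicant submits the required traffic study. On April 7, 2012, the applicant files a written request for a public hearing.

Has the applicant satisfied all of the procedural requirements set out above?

(1) the permitted window runs from July 2, 2011 + 15 = July 17, 2011 to July 2, 2011 + 52 = August 23, 2011; done July 18, 2011, which is between those dates.
(2) due by July 18, 2011 + 90 days = October 16, 2011; completed August 26, 2011, before the deadline.
(3) due by July 2, 2011 + 60 days = August 31, 2011; August 30, 2011 is within that limit.
(4) the permitted window runs from September 24, 2011 + 21 = October 15, 2011 to September 24, 2011 + 45 = November 8, 2011; done October 17, 2011, which is between those dates.
(5) the permitted window runs from August 26, 2011 + 24 = September 19, 2011 to August 26, 2011 + 111 = December 15, 2011; December 13, 2011 falls inside that range.
(6) due by December 24, 2011 + 37 days = January 30, 2012; completed January 26, 2012, before the deadline.
(7) the permitted window runs from January 26, 2012 + 25 = February 20, 2012 to January 26, 2012 + 66 = April 1, 2012; done April 7, 2012 — 6 days after the window closed.
That is the first point of non-compliance.

No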